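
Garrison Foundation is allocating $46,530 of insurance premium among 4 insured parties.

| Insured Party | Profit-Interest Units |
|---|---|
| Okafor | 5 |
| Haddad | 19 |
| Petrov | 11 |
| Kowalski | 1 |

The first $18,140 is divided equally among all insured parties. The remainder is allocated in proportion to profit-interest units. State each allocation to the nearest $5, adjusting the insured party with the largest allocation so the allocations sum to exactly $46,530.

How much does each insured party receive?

First tranche $18,140 split equally: $4,535 each.
Remainder $28,390 by profit-interest units (total 36): Okafor 3,943.06 → $3,945; Haddad 14,983.61 → $14,985; Petrov 8,674.72 → $8,675; Kowalski 788.61 → $790.
Rounding difference −$5 on remainder applied to Haddad.
Totals: Okafor $4,535 + $3,945 = $8,480; Haddad $4,535 + $14,980 = $19,515; Petrov $4,535 + $8,675 = $13,210; Kowalski $4,535 + $790 = $5,325.

Okafor: $8,480 | Haddad: $19,515 | Petrov: $13,210 | Kowalski: $5,325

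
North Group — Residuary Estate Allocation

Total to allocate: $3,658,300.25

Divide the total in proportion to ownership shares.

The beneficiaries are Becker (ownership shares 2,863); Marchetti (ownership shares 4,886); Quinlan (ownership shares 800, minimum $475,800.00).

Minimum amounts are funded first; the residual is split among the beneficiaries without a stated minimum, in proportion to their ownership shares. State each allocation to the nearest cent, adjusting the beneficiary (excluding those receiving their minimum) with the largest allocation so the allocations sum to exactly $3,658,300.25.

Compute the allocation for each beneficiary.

Becker: $1,175,828.91 | Marchetti: $2,006,671.34 | Quinlan: $475,800.00

Minimums first: Quinlan $475,800.00. Residual $3,182,500.25.
Residual split over remaining ownership shares 7,749: Becker 1,175,828.9090 → $1,175,828.91; Marchetti 2,006,671.3410 → $2,006,671.34.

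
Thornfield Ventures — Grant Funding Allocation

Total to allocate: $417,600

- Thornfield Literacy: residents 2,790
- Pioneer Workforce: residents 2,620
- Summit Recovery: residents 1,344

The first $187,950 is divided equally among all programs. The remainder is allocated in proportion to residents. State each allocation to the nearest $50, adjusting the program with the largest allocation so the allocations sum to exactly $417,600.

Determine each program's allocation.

Thornfield Literacy: $157,500 · Pioneer Workforce: $151,750 · Summit Recovery: $108,350

Equal tier: $187,950 ÷ 3 = $62,650 apiece.
Remainder $229,650 by residents (total 6,754): Thornfield Literacy 94,865.78 → $94,850; Pioneer Workforce 89,085.43 → $89,100; Summit Recovery 45,698.79 → $45,700.
Totals: Thornfield Literacy $62,650 + $94,850 = $157,500; Pioneer Workforce $62,650 + $89,100 = $151,750; Summit Recovery $62,650 + $45,700 = $108,350.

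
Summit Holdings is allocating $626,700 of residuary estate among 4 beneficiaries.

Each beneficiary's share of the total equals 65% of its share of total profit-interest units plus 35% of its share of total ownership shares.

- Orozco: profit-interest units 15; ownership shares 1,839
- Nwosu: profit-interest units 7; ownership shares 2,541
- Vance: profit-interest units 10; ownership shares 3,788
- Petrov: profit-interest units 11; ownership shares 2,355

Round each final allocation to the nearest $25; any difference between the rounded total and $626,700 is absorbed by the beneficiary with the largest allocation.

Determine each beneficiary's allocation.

Orozco: $180,425; Nwosu: $119,275; Vance: $173,700; Petrov: $153,300

Totals — profit-interest units 43, ownership shares 10,523.
Blended shares (65% profit-interest units + 35% ownership shares): Orozco 0.2879; Nwosu 0.1903; Vance 0.2772; Petrov 0.2446.
Raw shares: Orozco 180,433.32; Nwosu 119,279.08; Vance 173,692.08; Petrov 153,295.52.
At nearest $25: Orozco $180,425; Nwosu $119,275; Vance $173,700; Petrov $153,300. Sum = $626,700.
No rounding difference to absorb.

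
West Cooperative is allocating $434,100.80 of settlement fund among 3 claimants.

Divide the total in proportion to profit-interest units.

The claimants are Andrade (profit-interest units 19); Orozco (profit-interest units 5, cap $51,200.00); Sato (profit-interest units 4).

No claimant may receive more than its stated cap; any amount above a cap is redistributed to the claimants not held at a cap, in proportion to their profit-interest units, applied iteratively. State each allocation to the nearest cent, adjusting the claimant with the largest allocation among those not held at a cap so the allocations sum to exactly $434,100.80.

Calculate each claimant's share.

Andrade: $316,309.36 · Orozco: $51,200.00 · Sato: $66,591.44

Profit-interest units total: 28.
Pro-rata shares before constraints: Andrade 294,568.4000; Orozco 77,518.0000; Sato 62,014.4000.
Held at cap: Orozco ($51,200.00); remaining pool $382,900.80 reallocated over remaining profit-interest units 23.
Shares after redistribution: Andrade 316,309.3565 → $316,309.36; Sato 66,591.4435 → $66,591.44.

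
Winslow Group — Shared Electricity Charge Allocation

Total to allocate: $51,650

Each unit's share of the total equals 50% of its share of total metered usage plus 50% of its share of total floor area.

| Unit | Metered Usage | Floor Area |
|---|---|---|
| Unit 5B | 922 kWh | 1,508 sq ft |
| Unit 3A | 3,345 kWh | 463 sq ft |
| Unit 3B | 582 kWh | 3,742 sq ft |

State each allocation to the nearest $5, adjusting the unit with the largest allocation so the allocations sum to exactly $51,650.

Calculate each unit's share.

Totals — metered usage 4,849, floor area 5,713.
Combined weights (50% metered usage + 50% floor area): Unit 5B 0.2271; Unit 3A 0.3854; Unit 3B 0.3875.
Proportional shares: Unit 5B 11,727.18; Unit 3A 19,907.88; Unit 3B 20,014.95.
At nearest $5: Unit 5B $11,725; Unit 3A $19,910; Unit 3B $20,015. Sum = $51,650.
Sum already equals the total — no adjustment.

Unit 5B: $11,725; Unit 3A: $19,910; Unit 3B: $20,015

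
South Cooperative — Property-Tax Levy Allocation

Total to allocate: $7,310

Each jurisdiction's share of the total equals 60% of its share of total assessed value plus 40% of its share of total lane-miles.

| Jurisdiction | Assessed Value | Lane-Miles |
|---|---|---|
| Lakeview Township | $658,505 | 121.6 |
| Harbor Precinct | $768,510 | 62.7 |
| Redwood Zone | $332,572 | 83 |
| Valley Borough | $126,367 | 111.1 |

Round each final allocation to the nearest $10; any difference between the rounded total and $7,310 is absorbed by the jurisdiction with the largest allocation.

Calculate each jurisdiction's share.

Lakeview Township: $2,480 · Harbor Precinct: $2,270 · Redwood Zone: $1,410 · Valley Borough: $1,150

Assessed value total 1,885,954; lane-miles total 378.4.
Composite weights (60% assessed value + 40% lane-miles): Lakeview Township 0.3380; Harbor Precinct 0.3108; Redwood Zone 0.1935; Valley Borough 0.1576.
Pro-rata amounts: Lakeview Township 2,471.06; Harbor Precinct 2,271.76; Redwood Zone 1,414.80; Valley Borough 1,152.38.
Rounded to nearest $10: Lakeview Township $2,470; Harbor Precinct $2,270; Redwood Zone $1,410; Valley Borough $1,150. Sum = $7,300.
Difference $7,310 − $7,300 = +$10 applied to largest allocation (Lakeview Township): Lakeview Township becomes $2,480.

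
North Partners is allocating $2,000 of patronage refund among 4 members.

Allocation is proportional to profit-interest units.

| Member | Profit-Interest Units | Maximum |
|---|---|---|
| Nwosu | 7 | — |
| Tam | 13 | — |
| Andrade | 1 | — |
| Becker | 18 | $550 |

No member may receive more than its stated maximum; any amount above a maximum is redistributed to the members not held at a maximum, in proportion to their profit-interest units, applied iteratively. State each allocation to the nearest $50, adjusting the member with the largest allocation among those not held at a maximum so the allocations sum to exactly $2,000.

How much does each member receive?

Combined profit-interest units = 39.
Pro-rata shares before constraints: Nwosu 358.97; Tam 666.67; Andrade 51.28; Becker 923.08.
Capped: Becker ($550); residual $1,450 reallocated over remaining profit-interest units 21.
Shares after redistribution: Nwosu 483.33 → $500; Tam 897.62 → $900; Andrade 69.05 → $50.

Nwosu: $500; Tam: $900; Andrade: $50; Becker: $550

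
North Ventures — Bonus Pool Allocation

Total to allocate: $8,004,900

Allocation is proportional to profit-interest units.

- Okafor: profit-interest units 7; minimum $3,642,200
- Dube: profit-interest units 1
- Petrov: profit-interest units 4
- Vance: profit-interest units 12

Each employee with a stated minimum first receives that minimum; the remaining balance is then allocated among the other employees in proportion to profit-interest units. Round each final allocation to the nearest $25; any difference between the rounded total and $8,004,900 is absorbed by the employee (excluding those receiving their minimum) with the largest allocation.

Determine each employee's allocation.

Okafor: $3,642,200; Dube: $256,625; Petrov: $1,026,525; Vance: $3,079,550

Guaranteed amounts: Okafor $3,642,200. Balance $4,362,700.
Balance split over remaining profit-interest units 17: Dube 256,629.41 → $256,625; Petrov 1,026,517.65 → $1,026,525; Vance 3,079,552.94 → $3,079,550.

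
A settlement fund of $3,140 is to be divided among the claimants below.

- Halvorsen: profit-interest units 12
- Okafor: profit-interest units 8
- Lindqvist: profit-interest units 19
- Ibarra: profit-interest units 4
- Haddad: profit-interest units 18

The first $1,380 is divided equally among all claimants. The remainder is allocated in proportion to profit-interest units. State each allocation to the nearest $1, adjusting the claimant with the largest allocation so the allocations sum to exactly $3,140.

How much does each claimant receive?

Equal tier: $1,380 ÷ 5 = $276 apiece.
Remainder $1,760 by profit-interest units (total 61): Halvorsen 346.23 → $346; Okafor 230.82 → $231; Lindqvist 548.20 → $548; Ibarra 115.41 → $115; Haddad 519.34 → $519.
Rounding difference +$1 on remainder applied to Lindqvist.
Totals: Halvorsen $276 + $346 = $622; Okafor $276 + $231 = $507; Lindqvist $276 + $549 = $825; Ibarra $276 + $115 = $391; Haddad $276 + $519 = $795.

Halvorsen: $622; Okafor: $507; Lindqvist: $825; Ibarra: $391; Haddad: $795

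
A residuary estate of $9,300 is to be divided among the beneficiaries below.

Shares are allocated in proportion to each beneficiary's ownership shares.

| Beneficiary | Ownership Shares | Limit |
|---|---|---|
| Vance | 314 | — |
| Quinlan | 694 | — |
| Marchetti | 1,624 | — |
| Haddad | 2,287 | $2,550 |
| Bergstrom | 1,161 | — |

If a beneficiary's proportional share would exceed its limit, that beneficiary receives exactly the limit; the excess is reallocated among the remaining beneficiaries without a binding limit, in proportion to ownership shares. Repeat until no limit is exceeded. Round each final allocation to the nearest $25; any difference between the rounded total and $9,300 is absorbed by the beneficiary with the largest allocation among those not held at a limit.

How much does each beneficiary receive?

Vance: $550; Quinlan: $1,225; Marchetti: $2,900; Haddad: $2,550; Bergstrom: $2,075

Ownership shares total: 6,080.
Pro-rata shares before constraints: Vance 480.30; Quinlan 1,061.55; Marchetti 2,484.08; Haddad 3,498.21; Bergstrom 1,775.87.
Held at cap: Haddad ($2,550); balance $6,750 reallocated over remaining ownership shares 3,793.
Remaining shares: Vance 558.79 → $550; Quinlan 1,235.04 → $1,225; Marchetti 2,890.06 → $2,900; Bergstrom 2,066.11 → $2,075.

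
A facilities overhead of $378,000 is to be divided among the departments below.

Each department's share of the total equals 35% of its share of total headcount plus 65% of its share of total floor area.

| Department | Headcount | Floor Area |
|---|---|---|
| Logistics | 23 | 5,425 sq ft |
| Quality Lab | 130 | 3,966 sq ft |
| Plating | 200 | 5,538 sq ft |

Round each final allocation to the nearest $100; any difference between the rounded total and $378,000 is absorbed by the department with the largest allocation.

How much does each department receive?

Totals — headcount 353, floor area 14,929.
Combined weights (35% headcount + 65% floor area): Logistics 0.2590; Quality Lab 0.3016; Plating 0.4394.
Pro-rata amounts: Logistics 97,904.22; Quality Lab 113,994.41; Plating 166,101.36.
Rounded to nearest $100: Logistics $97,900; Quality Lab $114,000; Plating $166,100. Sum = $378,000.
No rounding difference to absorb.

Logistics: $97,900; Quality Lab: $114,000; Plating: $166,100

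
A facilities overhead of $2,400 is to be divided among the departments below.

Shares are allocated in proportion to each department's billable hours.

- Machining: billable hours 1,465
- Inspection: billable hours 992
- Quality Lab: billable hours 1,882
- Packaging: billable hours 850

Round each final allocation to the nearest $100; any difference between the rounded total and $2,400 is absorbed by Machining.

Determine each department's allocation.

Sum of billable hours: 5,189.
Unrounded shares: Machining 1,465/5,189 × $2,400 = 677.59; Inspection 992/5,189 × $2,400 = 458.82; Quality Lab 1,882/5,189 × $2,400 = 870.46; Packaging 850/5,189 × $2,400 = 393.14.
Rounded to nearest $100: Machining $700; Inspection $500; Quality Lab $900; Packaging $400. Sum = $2,500.
Difference $2,400 − $2,500 = −$100 applied to Machining: Machining becomes $600.

Machining: $600 · Inspection: $500 · Quality Lab: $900 · Packaging: $400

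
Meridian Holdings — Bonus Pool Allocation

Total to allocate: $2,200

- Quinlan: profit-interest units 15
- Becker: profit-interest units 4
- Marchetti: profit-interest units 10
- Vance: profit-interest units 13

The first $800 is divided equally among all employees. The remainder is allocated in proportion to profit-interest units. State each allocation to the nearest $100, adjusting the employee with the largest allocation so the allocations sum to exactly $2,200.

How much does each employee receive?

Quinlan: $800; Becker: $300; Marchetti: $500; Vance: $600

Equal tier: $800 ÷ 4 = $200 apiece.
Remainder $1,400 by profit-interest units (total 42): Quinlan 500.00 → $500; Becker 133.33 → $100; Marchetti 333.33 → $300; Vance 433.33 → $400.
Rounding difference +$100 on remainder applied to Quinlan.
Totals: Quinlan $200 + $600 = $800; Becker $200 + $100 = $300; Marchetti $200 + $300 = $500; Vance $200 + $400 = $600.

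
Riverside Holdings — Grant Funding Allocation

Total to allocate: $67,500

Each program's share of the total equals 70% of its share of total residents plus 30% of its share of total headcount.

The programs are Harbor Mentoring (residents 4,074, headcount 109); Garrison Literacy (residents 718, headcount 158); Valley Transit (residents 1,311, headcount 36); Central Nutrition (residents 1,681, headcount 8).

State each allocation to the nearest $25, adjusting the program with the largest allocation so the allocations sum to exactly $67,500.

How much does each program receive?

Totals — residents 7,784, headcount 311.
Blended shares (70% residents + 30% headcount): Harbor Mentoring 0.4715; Garrison Literacy 0.2170; Valley Transit 0.1526; Central Nutrition 0.1589.
Raw shares: Harbor Mentoring 31,827.03; Garrison Literacy 14,646.14; Valley Transit 10,302.01; Central Nutrition 10,724.81.
Rounded to nearest $25: Harbor Mentoring $31,825; Garrison Literacy $14,650; Valley Transit $10,300; Central Nutrition $10,725. Sum = $67,500.
Rounded total matches; no reconciliation needed.

Harbor Mentoring: $31,825 · Garrison Literacy: $14,650 · Valley Transit: $10,300 · Central Nutrition: $10,725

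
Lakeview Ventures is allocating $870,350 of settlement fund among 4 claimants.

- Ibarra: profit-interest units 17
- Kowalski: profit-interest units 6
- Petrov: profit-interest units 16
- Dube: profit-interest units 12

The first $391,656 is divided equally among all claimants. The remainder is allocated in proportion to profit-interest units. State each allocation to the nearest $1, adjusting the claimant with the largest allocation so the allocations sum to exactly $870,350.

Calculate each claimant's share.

Equal tier: $391,656 ÷ 4 = $97,914 apiece.
Remainder $478,694 by profit-interest units (total 51): Ibarra 159,564.67 → $159,565; Kowalski 56,316.94 → $56,317; Petrov 150,178.51 → $150,179; Dube 112,633.88 → $112,634.
Rounding difference −$1 on remainder applied to Ibarra.
Totals: Ibarra $97,914 + $159,564 = $257,478; Kowalski $97,914 + $56,317 = $154,231; Petrov $97,914 + $150,179 = $248,093; Dube $97,914 + $112,634 = $210,548.

Ibarra: $257,478 · Kowalski: $154,231 · Petrov: $248,093 · Dube: $210,548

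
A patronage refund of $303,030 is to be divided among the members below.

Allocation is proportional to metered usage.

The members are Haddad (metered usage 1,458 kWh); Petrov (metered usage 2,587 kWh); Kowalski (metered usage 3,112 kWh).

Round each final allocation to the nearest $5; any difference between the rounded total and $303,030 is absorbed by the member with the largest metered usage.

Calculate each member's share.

Total metered usage = 1,458 + 2,587 + 3,112 = 7,157.
Proportional shares: Haddad 61,732.25; Petrov 109,534.53; Kowalski 131,763.22.
Rounded to nearest $5: Haddad $61,730; Petrov $109,535; Kowalski $131,765. Sum = $303,030.
Sum already equals the total — no adjustment.

Haddad: $61,730 · Petrov: $109,535 · Kowalski: $131,765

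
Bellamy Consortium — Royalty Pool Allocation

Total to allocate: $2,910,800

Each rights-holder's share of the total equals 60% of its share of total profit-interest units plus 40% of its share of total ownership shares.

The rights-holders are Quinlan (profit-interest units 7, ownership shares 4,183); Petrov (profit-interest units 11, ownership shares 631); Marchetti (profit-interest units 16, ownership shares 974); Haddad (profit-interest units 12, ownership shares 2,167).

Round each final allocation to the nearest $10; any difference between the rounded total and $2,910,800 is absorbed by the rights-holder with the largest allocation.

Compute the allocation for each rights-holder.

Totals — profit-interest units 46, ownership shares 7,955.
Blended shares (60% profit-interest units + 40% ownership shares): Quinlan 0.3016; Petrov 0.1752; Marchetti 0.2577; Haddad 0.2655.
Pro-rata amounts: Quinlan 878,006.35; Petrov 509,991.76; Marchetti 750,029.15; Haddad 772,772.74.
Rounded to nearest $10: Quinlan $878,010; Petrov $509,990; Marchetti $750,030; Haddad $772,770. Sum = $2,910,800.
Sum already equals the total — no adjustment.

Quinlan: $878,010 · Petrov: $509,990 · Marchetti: $750,030 · Haddad: $772,770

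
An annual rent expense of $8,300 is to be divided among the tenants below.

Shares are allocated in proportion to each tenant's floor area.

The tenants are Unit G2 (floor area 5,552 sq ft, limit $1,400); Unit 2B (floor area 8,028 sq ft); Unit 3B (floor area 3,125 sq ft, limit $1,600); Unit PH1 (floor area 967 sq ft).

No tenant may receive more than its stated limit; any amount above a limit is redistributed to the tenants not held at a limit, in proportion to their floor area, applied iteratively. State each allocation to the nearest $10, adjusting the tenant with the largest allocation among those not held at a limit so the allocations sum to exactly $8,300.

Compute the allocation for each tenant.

Floor area total: 17,672.
Unconstrained shares: Unit G2 2,607.61; Unit 2B 3,770.51; Unit 3B 1,467.72; Unit PH1 454.17.
Held at cap: Unit G2 ($1,400); residual $6,900 reallocated over remaining floor area 12,120.
Held at cap: Unit 3B ($1,600); residual $5,300 reallocated over remaining floor area 8,995.
Remaining shares: Unit 2B 4,730.23 → $4,730; Unit PH1 569.77 → $570.

Unit G2: $1,400; Unit 2B: $4,730; Unit 3B: $1,600; Unit PH1: $570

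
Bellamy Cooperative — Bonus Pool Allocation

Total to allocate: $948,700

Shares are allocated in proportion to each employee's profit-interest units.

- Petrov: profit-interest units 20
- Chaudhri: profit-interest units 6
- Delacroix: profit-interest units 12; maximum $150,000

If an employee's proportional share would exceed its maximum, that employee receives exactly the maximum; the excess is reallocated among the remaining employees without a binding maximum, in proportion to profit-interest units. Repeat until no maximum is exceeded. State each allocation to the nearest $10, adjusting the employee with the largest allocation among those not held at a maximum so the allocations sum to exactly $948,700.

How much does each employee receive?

Sum of profit-interest units: 38.
Pro-rata shares before constraints: Petrov 499,315.79; Chaudhri 149,794.74; Delacroix 299,589.47.
Cap binds for Delacroix ($150,000); balance $798,700 reallocated over remaining profit-interest units 26.
Remaining shares: Petrov 614,384.62 → $614,380; Chaudhri 184,315.38 → $184,320.

Petrov: $614,380 · Chaudhri: $184,320 · Delacroix: $150,000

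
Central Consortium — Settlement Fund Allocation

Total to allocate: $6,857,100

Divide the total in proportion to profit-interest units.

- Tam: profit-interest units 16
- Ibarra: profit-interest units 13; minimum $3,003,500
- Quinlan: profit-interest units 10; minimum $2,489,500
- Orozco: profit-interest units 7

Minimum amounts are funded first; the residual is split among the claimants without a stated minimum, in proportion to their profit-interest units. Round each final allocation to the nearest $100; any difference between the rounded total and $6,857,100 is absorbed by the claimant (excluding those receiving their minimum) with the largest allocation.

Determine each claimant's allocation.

Minimums first: Ibarra $3,003,500; Quinlan $2,489,500. Balance $1,364,100.
Balance split over remaining profit-interest units 23: Tam 948,939.13 → $948,900; Orozco 415,160.87 → $415,200.

Tam: $948,900; Ibarra: $3,003,500; Quinlan: $2,489,500; Orozco: $415,200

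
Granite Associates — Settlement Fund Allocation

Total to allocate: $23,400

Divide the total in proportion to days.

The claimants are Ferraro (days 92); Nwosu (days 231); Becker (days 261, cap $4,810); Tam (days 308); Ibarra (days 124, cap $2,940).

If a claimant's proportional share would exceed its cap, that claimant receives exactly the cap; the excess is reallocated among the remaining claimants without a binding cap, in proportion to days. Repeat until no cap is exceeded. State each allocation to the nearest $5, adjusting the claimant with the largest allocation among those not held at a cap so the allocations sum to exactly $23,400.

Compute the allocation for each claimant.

Sum of days: 1,016.
Proportional shares (ignoring caps): Ferraro 2,118.90; Nwosu 5,320.28; Becker 6,011.22; Tam 7,093.70; Ibarra 2,855.91.
Cap binds for Becker ($4,810); balance $18,590 reallocated over remaining days 755.
Cap binds for Ibarra ($2,940); balance $15,650 reallocated over remaining days 631.
Redistributed shares: Ferraro 2,281.77 → $2,280; Nwosu 5,729.24 → $5,730; Tam 7,638.99 → $7,640.

Ferraro: $2,280 | Nwosu: $5,730 | Becker: $4,810 | Tam: $7,640 | Ibarra: $2,940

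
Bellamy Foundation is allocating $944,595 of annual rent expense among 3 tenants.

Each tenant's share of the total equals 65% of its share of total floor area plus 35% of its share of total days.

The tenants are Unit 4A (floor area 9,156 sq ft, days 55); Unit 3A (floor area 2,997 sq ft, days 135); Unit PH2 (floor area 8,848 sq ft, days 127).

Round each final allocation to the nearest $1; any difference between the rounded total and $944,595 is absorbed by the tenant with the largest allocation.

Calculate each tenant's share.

Unit 4A: $325,047 | Unit 3A: $228,416 | Unit PH2: $391,132

Floor area total 21,001; days total 317.
Combined weights (65% floor area + 35% days): Unit 4A 0.3441; Unit 3A 0.2418; Unit PH2 0.4141.
Raw shares: Unit 4A 325,046.53; Unit 3A 228,415.82; Unit PH2 391,132.65.
After rounding ($1): Unit 4A $325,047; Unit 3A $228,416; Unit PH2 $391,133. Sum = $944,596.
Difference $944,595 − $944,596 = −$1 applied to largest allocation (Unit PH2): Unit PH2 becomes $391,132.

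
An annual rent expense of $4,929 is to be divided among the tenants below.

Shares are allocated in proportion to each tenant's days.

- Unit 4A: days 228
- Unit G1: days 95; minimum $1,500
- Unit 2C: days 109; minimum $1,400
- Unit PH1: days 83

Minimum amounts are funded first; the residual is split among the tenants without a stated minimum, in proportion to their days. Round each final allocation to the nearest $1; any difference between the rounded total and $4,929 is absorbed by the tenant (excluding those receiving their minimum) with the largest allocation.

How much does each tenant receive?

Unit 4A: $1,487 | Unit G1: $1,500 | Unit 2C: $1,400 | Unit PH1: $542

Minimums first: Unit G1 $1,500; Unit 2C $1,400. Residual $2,029.
Residual split over remaining days 311: Unit 4A 1,487.498 → $1,487; Unit PH1 541.502 → $542.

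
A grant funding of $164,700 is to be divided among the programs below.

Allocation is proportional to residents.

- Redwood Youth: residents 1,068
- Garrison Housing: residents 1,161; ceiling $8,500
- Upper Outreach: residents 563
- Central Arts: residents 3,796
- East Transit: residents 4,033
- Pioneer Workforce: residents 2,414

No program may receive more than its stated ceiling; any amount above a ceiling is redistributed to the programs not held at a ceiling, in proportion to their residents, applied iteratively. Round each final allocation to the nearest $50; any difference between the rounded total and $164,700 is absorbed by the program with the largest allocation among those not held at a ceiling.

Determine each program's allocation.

Redwood Youth: $14,050 | Garrison Housing: $8,500 | Upper Outreach: $7,400 | Central Arts: $49,950 | East Transit: $53,050 | Pioneer Workforce: $31,750

Total residents = 13,035.
Unconstrained shares: Redwood Youth 13,494.41; Garrison Housing 14,669.48; Upper Outreach 7,113.62; Central Arts 47,963.27; East Transit 50,957.81; Pioneer Workforce 30,501.40.
Cap binds for Garrison Housing ($8,500); remaining pool $156,200 reallocated over remaining residents 11,874.
Remaining shares: Redwood Youth 14,049.32 → $14,050; Upper Outreach 7,406.15 → $7,400; Central Arts 49,935.59 → $49,950; East Transit 53,053.28 → $53,050; Pioneer Workforce 31,755.67 → $31,750.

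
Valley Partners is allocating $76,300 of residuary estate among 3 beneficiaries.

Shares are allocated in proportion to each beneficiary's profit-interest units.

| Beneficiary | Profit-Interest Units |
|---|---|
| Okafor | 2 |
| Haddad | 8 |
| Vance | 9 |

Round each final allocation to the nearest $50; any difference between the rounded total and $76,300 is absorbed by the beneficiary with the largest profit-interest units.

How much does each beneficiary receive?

Okafor: $8,050; Haddad: $32,150; Vance: $36,100

Profit-interest units total: 19.
Raw shares: Okafor 2/19 × $76,300 = 8,031.58; Haddad 8/19 × $76,300 = 32,126.32; Vance 9/19 × $76,300 = 36,142.11.
At nearest $50: Okafor $8,050; Haddad $32,150; Vance $36,150. Sum = $76,350.
Difference $76,300 − $76,350 = −$50 applied to largest profit-interest units (Vance): Vance becomes $36,100.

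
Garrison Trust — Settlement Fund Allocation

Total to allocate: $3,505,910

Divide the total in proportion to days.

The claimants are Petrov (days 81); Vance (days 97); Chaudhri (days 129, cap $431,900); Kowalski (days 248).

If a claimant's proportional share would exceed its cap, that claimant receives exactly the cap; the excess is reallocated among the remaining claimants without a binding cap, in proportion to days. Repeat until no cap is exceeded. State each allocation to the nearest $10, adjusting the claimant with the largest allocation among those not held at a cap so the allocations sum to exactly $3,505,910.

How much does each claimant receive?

Sum of days: 555.
Pro-rata shares before constraints: Petrov 511,673.35; Vance 612,744.63; Chaudhri 814,887.19; Kowalski 1,566,604.83.
Cap binds for Chaudhri ($431,900); balance $3,074,010 reallocated over remaining days 426.
Redistributed shares: Petrov 584,494.86 → $584,490; Vance 699,950.63 → $699,950; Kowalski 1,789,564.51 → $1,789,560.
Rounding difference +$10 applied to Kowalski → $1,789,570.

Petrov: $584,490 | Vance: $699,950 | Chaudhri: $431,900 | Kowalski: $1,789,570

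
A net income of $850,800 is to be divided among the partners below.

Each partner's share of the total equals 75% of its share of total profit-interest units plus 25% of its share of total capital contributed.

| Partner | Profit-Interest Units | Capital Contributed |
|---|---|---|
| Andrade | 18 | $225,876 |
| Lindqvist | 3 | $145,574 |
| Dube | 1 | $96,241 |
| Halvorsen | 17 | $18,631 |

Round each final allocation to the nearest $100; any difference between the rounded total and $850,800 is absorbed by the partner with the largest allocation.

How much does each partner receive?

Profit-interest units total 39; capital contributed total 486,322.
Combined weights (75% profit-interest units + 25% capital contributed): Andrade 0.4623; Lindqvist 0.1325; Dube 0.0687; Halvorsen 0.3365.
Unrounded shares: Andrade 393,297.85; Lindqvist 112,753.52; Dube 58,453.94; Halvorsen 286,294.69.
At nearest $100: Andrade $393,300; Lindqvist $112,800; Dube $58,500; Halvorsen $286,300. Sum = $850,900.
Difference $850,800 − $850,900 = −$100 applied to largest allocation (Andrade): Andrade becomes $393,200.

Andrade: $393,200 | Lindqvist: $112,800 | Dube: $58,500 | Halvorsen: $286,300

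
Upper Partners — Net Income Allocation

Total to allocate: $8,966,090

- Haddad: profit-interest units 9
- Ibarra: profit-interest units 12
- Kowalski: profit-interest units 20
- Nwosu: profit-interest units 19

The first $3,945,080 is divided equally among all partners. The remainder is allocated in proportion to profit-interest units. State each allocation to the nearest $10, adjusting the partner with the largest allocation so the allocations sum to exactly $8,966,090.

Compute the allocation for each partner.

Haddad: $1,739,420 | Ibarra: $1,990,470 | Kowalski: $2,659,940 | Nwosu: $2,576,260

First tranche $3,945,080 split equally: $986,270 each.
Remainder $5,021,010 by profit-interest units (total 60): Haddad 753,151.50 → $753,150; Ibarra 1,004,202.00 → $1,004,200; Kowalski 1,673,670.00 → $1,673,670; Nwosu 1,589,986.50 → $1,589,990.
Totals: Haddad $986,270 + $753,150 = $1,739,420; Ibarra $986,270 + $1,004,200 = $1,990,470; Kowalski $986,270 + $1,673,670 = $2,659,940; Nwosu $986,270 + $1,589,990 = $2,576,260.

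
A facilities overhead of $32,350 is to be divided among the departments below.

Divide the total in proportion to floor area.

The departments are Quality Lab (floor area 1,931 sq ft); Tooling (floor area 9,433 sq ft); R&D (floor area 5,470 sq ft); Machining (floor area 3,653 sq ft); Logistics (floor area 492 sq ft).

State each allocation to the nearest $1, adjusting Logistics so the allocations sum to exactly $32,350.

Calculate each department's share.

Quality Lab: $2,978 · Tooling: $14,546 · R&D: $8,435 · Machining: $5,633 · Logistics: $758

Floor area total: 20,979.
Pro-rata amounts: Quality Lab 1,931/20,979 × $32,350 = 2,977.64; Tooling 9,433/20,979 × $32,350 = 14,545.86; R&D 5,470/20,979 × $32,350 = 8,434.84; Machining 3,653/20,979 × $32,350 = 5,632.99; Logistics 492/20,979 × $32,350 = 758.67.
Rounded to nearest $1: Quality Lab $2,978; Tooling $14,546; R&D $8,435; Machining $5,633; Logistics $759. Sum = $32,351.
Difference $32,350 − $32,351 = −$1 applied to Logistics: Logistics becomes $758.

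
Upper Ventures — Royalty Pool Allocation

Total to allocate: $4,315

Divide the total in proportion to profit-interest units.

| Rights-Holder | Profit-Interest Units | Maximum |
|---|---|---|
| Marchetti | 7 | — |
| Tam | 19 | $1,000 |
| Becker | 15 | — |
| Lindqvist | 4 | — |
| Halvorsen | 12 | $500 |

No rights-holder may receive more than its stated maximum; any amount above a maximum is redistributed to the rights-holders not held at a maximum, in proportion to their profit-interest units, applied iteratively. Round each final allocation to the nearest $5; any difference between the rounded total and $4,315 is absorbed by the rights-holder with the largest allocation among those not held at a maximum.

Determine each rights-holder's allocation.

Total profit-interest units = 57.
Proportional shares (ignoring caps): Marchetti 529.91; Tam 1,438.33; Becker 1,135.53; Lindqvist 302.81; Halvorsen 908.42.
Capped: Tam ($1,000), Halvorsen ($500); residual $2,815 reallocated over remaining profit-interest units 26.
Shares after redistribution: Marchetti 757.88 → $760; Becker 1,624.04 → $1,625; Lindqvist 433.08 → $435.
Rounding difference −$5 applied to Becker → $1,620.

Marchetti: $760 · Tam: $1,000 · Becker: $1,620 · Lindqvist: $435 · Halvorsen: $500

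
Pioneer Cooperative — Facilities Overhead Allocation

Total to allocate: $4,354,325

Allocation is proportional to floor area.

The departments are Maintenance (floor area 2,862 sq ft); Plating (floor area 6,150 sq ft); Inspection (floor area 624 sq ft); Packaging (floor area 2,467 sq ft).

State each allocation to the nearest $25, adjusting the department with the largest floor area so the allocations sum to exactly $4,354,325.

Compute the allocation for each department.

Total floor area = 2,862 + 6,150 + 624 + 2,467 = 12,103.
Pro-rata amounts: Maintenance 1,029,668.52; Plating 2,212,600.08; Inspection 224,497.96; Packaging 887,558.44.
At nearest $25: Maintenance $1,029,675; Plating $2,212,600; Inspection $224,500; Packaging $887,550. Sum = $4,354,325.
No rounding difference to absorb.

Maintenance: $1,029,675 · Plating: $2,212,600 · Inspection: $224,500 · Packaging: $887,550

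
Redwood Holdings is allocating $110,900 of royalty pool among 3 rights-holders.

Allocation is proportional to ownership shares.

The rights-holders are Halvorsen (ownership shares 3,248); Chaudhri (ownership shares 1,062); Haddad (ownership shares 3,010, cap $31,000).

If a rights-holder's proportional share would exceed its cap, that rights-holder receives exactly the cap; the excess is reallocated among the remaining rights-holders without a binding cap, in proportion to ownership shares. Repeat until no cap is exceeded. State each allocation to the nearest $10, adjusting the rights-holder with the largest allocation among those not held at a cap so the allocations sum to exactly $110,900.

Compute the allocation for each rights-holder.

Halvorsen: $60,210 | Chaudhri: $19,690 | Haddad: $31,000

Sum of ownership shares: 7,320.
Proportional shares (ignoring caps): Halvorsen 49,208.09; Chaudhri 16,089.59; Haddad 45,602.32.
Cap binds for Haddad ($31,000); residual $79,900 reallocated over remaining ownership shares 4,310.
Remaining shares: Halvorsen 60,212.34 → $60,210; Chaudhri 19,687.66 → $19,690.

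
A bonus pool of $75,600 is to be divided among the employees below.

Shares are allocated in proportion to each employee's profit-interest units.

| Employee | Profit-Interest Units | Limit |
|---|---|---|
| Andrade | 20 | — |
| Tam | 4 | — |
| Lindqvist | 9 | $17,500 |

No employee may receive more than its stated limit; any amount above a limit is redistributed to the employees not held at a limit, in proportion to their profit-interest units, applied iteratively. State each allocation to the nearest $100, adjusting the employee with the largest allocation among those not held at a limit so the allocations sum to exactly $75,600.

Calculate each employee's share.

Sum of profit-interest units: 33.
Pro-rata shares before constraints: Andrade 45,818.18; Tam 9,163.64; Lindqvist 20,618.18.
Held at cap: Lindqvist ($17,500); balance $58,100 reallocated over remaining profit-interest units 24.
Remaining shares: Andrade 48,416.67 → $48,400; Tam 9,683.33 → $9,700.

Andrade: $48,400 · Tam: $9,700 · Lindqvist: $17,500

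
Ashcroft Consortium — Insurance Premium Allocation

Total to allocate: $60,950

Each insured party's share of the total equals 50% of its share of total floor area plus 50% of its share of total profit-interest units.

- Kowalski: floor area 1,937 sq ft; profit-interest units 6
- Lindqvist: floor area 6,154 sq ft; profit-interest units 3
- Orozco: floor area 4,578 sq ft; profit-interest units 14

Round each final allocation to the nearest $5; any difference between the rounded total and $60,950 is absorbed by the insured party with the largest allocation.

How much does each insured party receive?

Totals — floor area 12,669, profit-interest units 23.
Combined weights (50% floor area + 50% profit-interest units): Kowalski 0.2069; Lindqvist 0.3081; Orozco 0.4850.
Pro-rata amounts: Kowalski 12,609.41; Lindqvist 18,778.31; Orozco 29,562.28.
At nearest $5: Kowalski $12,610; Lindqvist $18,780; Orozco $29,560. Sum = $60,950.
Rounded total matches; no reconciliation needed.

Kowalski: $12,610 · Lindqvist: $18,780 · Orozco: $29,560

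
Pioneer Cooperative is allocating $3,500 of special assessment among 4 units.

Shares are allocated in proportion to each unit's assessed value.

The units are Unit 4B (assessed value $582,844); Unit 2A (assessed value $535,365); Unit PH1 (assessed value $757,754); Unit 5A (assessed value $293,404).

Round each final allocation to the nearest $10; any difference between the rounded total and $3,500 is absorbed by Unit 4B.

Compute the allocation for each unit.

Unit 4B: $950; Unit 2A: $860; Unit PH1: $1,220; Unit 5A: $470

Total assessed value = 2,169,367.
Pro-rata amounts: Unit 4B 582,844/2,169,367 × $3,500 = 940.35; Unit 2A 535,365/2,169,367 × $3,500 = 863.74; Unit PH1 757,754/2,169,367 × $3,500 = 1,222.54; Unit 5A 293,404/2,169,367 × $3,500 = 473.37.
Rounded to nearest $10: Unit 4B $940; Unit 2A $860; Unit PH1 $1,220; Unit 5A $470. Sum = $3,490.
Difference $3,500 − $3,490 = +$10 applied to Unit 4B: Unit 4B becomes $950.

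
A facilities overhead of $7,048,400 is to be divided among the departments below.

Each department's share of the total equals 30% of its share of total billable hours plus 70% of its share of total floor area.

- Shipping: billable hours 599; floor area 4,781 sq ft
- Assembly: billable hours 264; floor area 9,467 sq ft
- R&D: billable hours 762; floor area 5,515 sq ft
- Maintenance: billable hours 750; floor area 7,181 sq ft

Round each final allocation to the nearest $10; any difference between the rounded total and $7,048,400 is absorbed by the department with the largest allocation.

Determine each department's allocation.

Billable hours total 2,375; floor area total 26,944.
Blended shares (30% billable hours + 70% floor area): Shipping 0.1999; Assembly 0.2793; R&D 0.2395; Maintenance 0.2813.
Proportional shares: Shipping 1,408,782.24; Assembly 1,968,605.64; R&D 1,688,312.30; Maintenance 1,982,699.82.
After rounding ($10): Shipping $1,408,780; Assembly $1,968,610; R&D $1,688,310; Maintenance $1,982,700. Sum = $7,048,400.
Rounded total matches; no reconciliation needed.

Shipping: $1,408,780; Assembly: $1,968,610; R&D: $1,688,310; Maintenance: $1,982,700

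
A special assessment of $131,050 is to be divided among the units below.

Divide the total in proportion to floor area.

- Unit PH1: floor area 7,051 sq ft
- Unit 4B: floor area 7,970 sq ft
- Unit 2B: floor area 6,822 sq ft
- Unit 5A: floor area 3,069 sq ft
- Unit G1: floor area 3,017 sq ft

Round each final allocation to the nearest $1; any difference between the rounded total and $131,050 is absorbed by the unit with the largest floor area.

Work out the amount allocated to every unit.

Unit PH1: $33,085 | Unit 4B: $37,396 | Unit 2B: $32,011 | Unit 5A: $14,401 | Unit G1: $14,157

Combined floor area = 27,929.
Unrounded shares: Unit PH1 7,051/27,929 × $131,050 = 33,085.09; Unit 4B 7,970/27,929 × $131,050 = 37,397.28; Unit 2B 6,822/27,929 × $131,050 = 32,010.57; Unit 5A 3,069/27,929 × $131,050 = 14,400.53; Unit G1 3,017/27,929 × $131,050 = 14,156.53.
Rounded to nearest $1: Unit PH1 $33,085; Unit 4B $37,397; Unit 2B $32,011; Unit 5A $14,401; Unit G1 $14,157. Sum = $131,051.
Difference $131,050 − $131,051 = −$1 applied to largest floor area (Unit 4B): Unit 4B becomes $37,396.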